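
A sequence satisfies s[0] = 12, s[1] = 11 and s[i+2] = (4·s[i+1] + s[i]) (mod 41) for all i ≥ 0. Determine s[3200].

We have s[0] = 12,  s[1] = 11,  s[2] = 15,  s[3] = 30,  s[4] = 12,  s[5] = 37,  s[6] = 37,  s[7] = 21,  s[8] = 39,  s[9] = 13,  s[10] = 9,  s[11] = 8,  s[12] = 0,  s[13] = 8,  s[14] = 32,  s[15] = 13,  s[16] = 2,  s[17] = 21,  s[18] = 4,  s[19] = 37,  s[20] = 29,  s[21] = 30,  s[22] = 26,  s[23] = 11,  s[24] = 29,  s[25] = 4,  s[26] = 4,  s[27] = 20,  s[28] = 2,  s[29] = 28,  s[30] = 32,  s[31] = 33,  s[32] = 0,  s[33] = 33,  s[34] = 9,  s[35] = 28,  s[36] = 39,  s[37] = 20,  s[38] = 37,  s[39] = 4,  s[40] = 12,  s[41] = 11.
The sequence repeats with period 40.
(3200 - 0) mod 40 = 0, so s[3200] = s[0] = 12.

12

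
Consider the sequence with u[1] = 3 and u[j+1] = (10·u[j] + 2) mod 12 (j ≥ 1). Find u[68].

Computing terms: u[1] = 3, u[2] = 8, u[3] = 10, u[4] = 6, u[5] = 2, u[6] = 10.
Since u[6] = u[3] = 10, the sequence is eventually periodic: after a pre-period of length 2 it cycles with period 3.
For j ≥ 3, u[j] depends only on (j - 3) mod 3. (68 - 3) mod 3 = 2, so u[68] = u[5] = 2.

2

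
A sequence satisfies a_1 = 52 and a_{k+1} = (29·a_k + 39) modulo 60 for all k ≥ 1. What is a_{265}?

52

a_1 = 52; a_2 = 47; a_3 = 22; a_4 = 17; a_5 = 52.
Since a_5 = a_1 = 52, the sequence is periodic with period 4.
So a_{265} = a_{1 + ((265-1) mod 4)} = a_1 = 52.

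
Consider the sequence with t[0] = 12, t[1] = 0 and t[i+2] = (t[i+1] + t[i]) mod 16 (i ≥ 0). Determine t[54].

Computing terms: t[0] = 12, t[1] = 0, t[2] = 12, t[3] = 12, t[4] = 8, t[5] = 4, t[6] = 12, t[7] = 0.
Since (t[6], t[7]) = (t[0], t[1]) = (12, 0) (two consecutive terms determine the rest), the sequence is periodic with period 6.
(54 - 0) mod 6 = 0, so t[54] = t[0] = 12.

12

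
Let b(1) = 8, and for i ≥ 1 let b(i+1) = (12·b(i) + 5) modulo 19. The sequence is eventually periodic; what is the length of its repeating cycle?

We have b(1) = 8,  b(2) = 6,  b(3) = 1,  b(4) = 17,  b(5) = 0,  b(6) = 5,  b(7) = 8.
The sequence repeats with period 6.

6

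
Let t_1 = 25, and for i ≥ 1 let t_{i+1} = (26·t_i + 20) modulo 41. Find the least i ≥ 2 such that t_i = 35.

29

We have t_1 = 25, t_2 = 14, t_3 = 15, t_4 = 0, t_5 = 20, t_6 = 7, t_7 = 38, t_8 = 24, t_9 = 29, t_{10} = 36, t_{11} = 13, t_{12} = 30, t_{13} = 21, t_{14} = 33, t_{15} = 17, t_{16} = 11, t_{17} = 19, t_{18} = 22, t_{19} = 18, t_{20} = 37, t_{21} = 39, t_{22} = 9, t_{23} = 8, t_{24} = 23, t_{25} = 3, t_{26} = 16, t_{27} = 26, t_{28} = 40, t_{29} = 35, t_{30} = 28, t_{31} = 10, t_{32} = 34, t_{33} = 2, t_{34} = 31, t_{35} = 6, t_{36} = 12, t_{37} = 4, t_{38} = 1, t_{39} = 5, t_{40} = 27, t_{41} = 25.
Since t_{41} = t_1 = 25, the sequence is periodic with period 40.
The value 35 first appears (with i ≥ 2) at t_{29}.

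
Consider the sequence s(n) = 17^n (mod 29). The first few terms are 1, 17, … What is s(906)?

28

s(0) = 1, s(1) = 17, s(2) = 28, s(3) = 12, s(4) = 1.
Since s(4) = s(0) = 1, the sequence is periodic with period 4.
(906 - 0) mod 4 = 2, so s(906) = s(2) = 28.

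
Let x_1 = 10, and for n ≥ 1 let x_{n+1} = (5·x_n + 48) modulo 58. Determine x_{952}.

4

x_1 = 10, x_2 = 40, x_3 = 16, x_4 = 12, x_5 = 50, x_6 = 8, x_7 = 30, x_8 = 24, x_9 = 52, x_{10} = 18, x_{11} = 22, x_{12} = 42, x_{13} = 26, x_{14} = 4, x_{15} = 10.
The sequence repeats with period 14.
(952 - 1) mod 14 = 13, so x_{952} = x_{14} = 4.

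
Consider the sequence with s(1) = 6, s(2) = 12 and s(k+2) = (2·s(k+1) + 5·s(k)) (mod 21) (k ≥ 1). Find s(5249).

3

We have s(1) = 6, s(2) = 12, s(3) = 12, s(4) = 0, s(5) = 18, s(6) = 15, s(7) = 15, s(8) = 0, s(9) = 12, s(10) = 3, s(11) = 3, s(12) = 0, s(13) = 15, s(14) = 9, s(15) = 9, s(16) = 0, s(17) = 3, s(18) = 6, s(19) = 6, s(20) = 0, s(21) = 9, s(22) = 18, s(23) = 18, s(24) = 0, s(25) = 6, s(26) = 12.
The sequence repeats with period 24.
So s(5249) = s(1 + ((5249-1) mod 24)) = s(17) = 3.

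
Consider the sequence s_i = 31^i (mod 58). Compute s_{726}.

s_0 = 1,  s_1 = 31,  s_2 = 33,  s_3 = 37,  s_4 = 45,  s_5 = 3,  s_6 = 35,  s_7 = 41,  s_8 = 53,  s_9 = 19,  s_{10} = 9,  s_{11} = 47,  s_{12} = 7,  s_{13} = 43,  s_{14} = 57,  s_{15} = 27,  s_{16} = 25,  s_{17} = 21,  s_{18} = 13,  s_{19} = 55,  s_{20} = 23,  s_{21} = 17,  s_{22} = 5,  s_{23} = 39,  s_{24} = 49,  s_{25} = 11,  s_{26} = 51,  s_{27} = 15,  s_{28} = 1.
Since s_{28} = s_0 = 1, the sequence is periodic with period 28.
(726 - 0) mod 28 = 26, so s_{726} = s_{26} = 51.

51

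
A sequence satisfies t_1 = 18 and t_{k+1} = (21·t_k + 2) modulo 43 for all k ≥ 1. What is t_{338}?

Computing terms: t_1 = 18, t_2 = 36, t_3 = 27, t_4 = 10, t_5 = 40, t_6 = 25, t_7 = 11, t_8 = 18.
Since t_8 = t_1 = 18, the sequence is periodic with period 7.
So t_{338} = t_{1 + ((338-1) mod 7)} = t_2 = 36.

36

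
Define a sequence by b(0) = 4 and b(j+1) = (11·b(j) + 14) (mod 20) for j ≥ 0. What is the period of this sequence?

Computing terms: b(0) = 4; b(1) = 18; b(2) = 12; b(3) = 6; b(4) = 0; b(5) = 14; b(6) = 8; b(7) = 2; b(8) = 16; b(9) = 10; b(10) = 4.
The sequence repeats with period 10.

10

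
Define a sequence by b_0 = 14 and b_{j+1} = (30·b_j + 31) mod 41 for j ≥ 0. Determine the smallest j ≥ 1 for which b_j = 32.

13

Computing terms: b_0 = 14, b_1 = 0, b_2 = 31, b_3 = 18, b_4 = 38, b_5 = 23, b_6 = 24, b_7 = 13, b_8 = 11, b_9 = 33, b_{10} = 37, b_{11} = 34, b_{12} = 26, b_{13} = 32, b_{14} = 7, b_{15} = 36, b_{16} = 4, b_{17} = 28, b_{18} = 10, b_{19} = 3, b_{20} = 39, b_{21} = 12, b_{22} = 22, b_{23} = 35, b_{24} = 15, b_{25} = 30, b_{26} = 29, b_{27} = 40, b_{28} = 1, b_{29} = 20, b_{30} = 16, b_{31} = 19, b_{32} = 27, b_{33} = 21, b_{34} = 5, b_{35} = 17, b_{36} = 8, b_{37} = 25, b_{38} = 2, b_{39} = 9, b_{40} = 14.
Since b_{40} = b_0 = 14, the sequence is periodic with period 40.
The value 32 first appears (with j ≥ 1) at b_{13}.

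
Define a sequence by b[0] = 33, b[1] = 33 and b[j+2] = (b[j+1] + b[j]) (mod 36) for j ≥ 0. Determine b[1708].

Listing terms: b[0] = 33; b[1] = 33; b[2] = 30; b[3] = 27; b[4] = 21; b[5] = 12; b[6] = 33; b[7] = 9; b[8] = 6; b[9] = 15; b[10] = 21; b[11] = 0; b[12] = 21; b[13] = 21; b[14] = 6; b[15] = 27; b[16] = 33; b[17] = 24; b[18] = 21; b[19] = 9; b[20] = 30; b[21] = 3; b[22] = 33; b[23] = 0; b[24] = 33; b[25] = 33.
Since (b[24], b[25]) = (b[0], b[1]) = (33, 33) (two consecutive terms determine the rest), the sequence is periodic with period 24.
(1708 - 0) mod 24 = 4, so b[1708] = b[4] = 21.

21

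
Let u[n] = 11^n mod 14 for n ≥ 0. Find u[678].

1

u[0] = 1, u[1] = 11, u[2] = 9, u[3] = 1.
The sequence repeats with period 3.
(678 - 0) mod 3 = 0, so u[678] = u[0] = 1.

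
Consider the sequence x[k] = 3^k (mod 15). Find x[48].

6

Listing terms: x[0] = 1, x[1] = 3, x[2] = 9, x[3] = 12, x[4] = 6, x[5] = 3.
Since x[5] = x[1] = 3, the sequence is eventually periodic: after a pre-period of length 1 it cycles with period 4.
For k ≥ 1, x[k] depends only on (k - 1) mod 4. (48 - 1) mod 4 = 3, so x[48] = x[4] = 6.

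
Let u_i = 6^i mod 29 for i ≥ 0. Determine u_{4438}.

u_0 = 1, u_1 = 6, u_2 = 7, u_3 = 13, u_4 = 20, u_5 = 4, u_6 = 24, u_7 = 28, u_8 = 23, u_9 = 22, u_{10} = 16, u_{11} = 9, u_{12} = 25, u_{13} = 5, u_{14} = 1.
Since u_{14} = u_0 = 1, the sequence is periodic with period 14.
So u_{4438} = u_{0 + ((4438-0) mod 14)} = u_0 = 1.

1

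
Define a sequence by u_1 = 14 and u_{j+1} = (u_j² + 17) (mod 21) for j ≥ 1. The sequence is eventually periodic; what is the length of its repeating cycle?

u_1 = 14,  u_2 = 3,  u_3 = 5,  u_4 = 0,  u_5 = 17,  u_6 = 12,  u_7 = 14.
Since u_7 = u_1 = 14, the sequence is periodic with period 6.

6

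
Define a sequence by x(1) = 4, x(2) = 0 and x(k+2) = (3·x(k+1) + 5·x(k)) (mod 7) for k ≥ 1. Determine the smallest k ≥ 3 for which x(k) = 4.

Listing terms: x(1) = 4, x(2) = 0, x(3) = 6, x(4) = 4, x(5) = 0.
The sequence repeats with period 3.
The value 4 next appears (with k ≥ 3) at x(4).

4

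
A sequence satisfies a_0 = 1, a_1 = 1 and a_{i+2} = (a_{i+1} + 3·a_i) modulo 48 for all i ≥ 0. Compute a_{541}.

a_0 = 1, a_1 = 1, a_2 = 4, a_3 = 7, a_4 = 19, a_5 = 40, a_6 = 1, a_7 = 25, a_8 = 28, a_9 = 7, a_{10} = 43, a_{11} = 16, a_{12} = 1, a_{13} = 1.
Since (a_{12}, a_{13}) = (a_0, a_1) = (1, 1) (two consecutive terms determine the rest), the sequence is periodic with period 12.
So a_{541} = a_{0 + ((541-0) mod 12)} = a_1 = 1.

1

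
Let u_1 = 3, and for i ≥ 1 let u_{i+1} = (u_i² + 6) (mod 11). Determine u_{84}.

6

u_1 = 3,  u_2 = 4,  u_3 = 0,  u_4 = 6,  u_5 = 9,  u_6 = 10,  u_7 = 7,  u_8 = 0.
Since u_8 = u_3 = 0, the sequence is eventually periodic: after a pre-period of length 2 it cycles with period 5.
For i ≥ 3, u_i depends only on (i - 3) mod 5. (84 - 3) mod 5 = 1, so u_{84} = u_4 = 6.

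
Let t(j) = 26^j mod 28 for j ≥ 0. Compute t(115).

12

Listing terms: t(0) = 1,  t(1) = 26,  t(2) = 4,  t(3) = 20,  t(4) = 16,  t(5) = 24,  t(6) = 8,  t(7) = 12,  t(8) = 4.
Since t(8) = t(2) = 4, the sequence is eventually periodic: after a pre-period of length 2 it cycles with period 6.
For j ≥ 2, t(j) depends only on (j - 2) mod 6. (115 - 2) mod 6 = 5, so t(115) = t(7) = 12.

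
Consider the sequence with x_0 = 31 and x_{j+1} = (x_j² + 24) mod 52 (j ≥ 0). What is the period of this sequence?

We have x_0 = 31,  x_1 = 49,  x_2 = 33,  x_3 = 21,  x_4 = 49.
Since x_4 = x_1 = 49, the sequence is eventually periodic: after a pre-period of length 1 it cycles with period 3.

3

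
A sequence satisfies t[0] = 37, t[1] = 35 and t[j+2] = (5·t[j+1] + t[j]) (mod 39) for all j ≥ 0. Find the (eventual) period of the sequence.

24

Listing terms: t[0] = 37, t[1] = 35, t[2] = 17, t[3] = 3, t[4] = 32, t[5] = 7, t[6] = 28, t[7] = 30, t[8] = 22, t[9] = 23, t[10] = 20, t[11] = 6, t[12] = 11, t[13] = 22, t[14] = 4, t[15] = 3, t[16] = 19, t[17] = 20, t[18] = 2, t[19] = 30, t[20] = 35, t[21] = 10, t[22] = 7, t[23] = 6, t[24] = 37, t[25] = 35.
The sequence repeats with period 24.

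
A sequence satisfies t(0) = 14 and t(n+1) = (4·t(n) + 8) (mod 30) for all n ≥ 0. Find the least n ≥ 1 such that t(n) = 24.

Computing terms: t(0) = 14,  t(1) = 4,  t(2) = 24,  t(3) = 14.
The sequence repeats with period 3.
The value 24 first appears (with n ≥ 1) at t(2).

2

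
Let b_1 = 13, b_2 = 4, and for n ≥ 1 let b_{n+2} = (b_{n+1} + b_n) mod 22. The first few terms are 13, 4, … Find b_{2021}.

2

We have b_1 = 13, b_2 = 4, b_3 = 17, b_4 = 21, b_5 = 16, b_6 = 15, b_7 = 9, b_8 = 2, b_9 = 11, b_{10} = 13, b_{11} = 2, b_{12} = 15, b_{13} = 17, b_{14} = 10, b_{15} = 5, b_{16} = 15, b_{17} = 20, b_{18} = 13, b_{19} = 11, b_{20} = 2, b_{21} = 13, b_{22} = 15, b_{23} = 6, b_{24} = 21, b_{25} = 5, b_{26} = 4, b_{27} = 9, b_{28} = 13, b_{29} = 0, b_{30} = 13, b_{31} = 13, b_{32} = 4.
The sequence repeats with period 30.
So b_{2021} = b_{1 + ((2021-1) mod 30)} = b_{11} = 2.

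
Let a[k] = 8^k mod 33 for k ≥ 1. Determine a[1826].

25

Computing terms: a[1] = 8,  a[2] = 31,  a[3] = 17,  a[4] = 4,  a[5] = 32,  a[6] = 25,  a[7] = 2,  a[8] = 16,  a[9] = 29,  a[10] = 1,  a[11] = 8.
The sequence repeats with period 10.
So a[1826] = a[1 + ((1826-1) mod 10)] = a[6] = 25.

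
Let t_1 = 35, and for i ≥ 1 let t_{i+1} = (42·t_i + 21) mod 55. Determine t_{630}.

26

Computing terms: t_1 = 35,  t_2 = 6,  t_3 = 53,  t_4 = 47,  t_5 = 15,  t_6 = 46,  t_7 = 28,  t_8 = 42,  t_9 = 25,  t_{10} = 26,  t_{11} = 13,  t_{12} = 17,  t_{13} = 20,  t_{14} = 36,  t_{15} = 48,  t_{16} = 2,  t_{17} = 50,  t_{18} = 31,  t_{19} = 3,  t_{20} = 37,  t_{21} = 35.
Since t_{21} = t_1 = 35, the sequence is periodic with period 20.
So t_{630} = t_{1 + ((630-1) mod 20)} = t_{10} = 26.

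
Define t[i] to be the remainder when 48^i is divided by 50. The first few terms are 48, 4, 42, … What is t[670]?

24

Computing terms: t[1] = 48,  t[2] = 4,  t[3] = 42,  t[4] = 16,  t[5] = 18,  t[6] = 14,  t[7] = 22,  t[8] = 6,  t[9] = 38,  t[10] = 24,  t[11] = 2,  t[12] = 46,  t[13] = 8,  t[14] = 34,  t[15] = 32,  t[16] = 36,  t[17] = 28,  t[18] = 44,  t[19] = 12,  t[20] = 26,  t[21] = 48.
Since t[21] = t[1] = 48, the sequence is periodic with period 20.
So t[670] = t[1 + ((670-1) mod 20)] = t[10] = 24.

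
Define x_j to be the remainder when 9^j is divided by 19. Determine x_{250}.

4

Listing terms: x_0 = 1; x_1 = 9; x_2 = 5; x_3 = 7; x_4 = 6; x_5 = 16; x_6 = 11; x_7 = 4; x_8 = 17; x_9 = 1.
Since x_9 = x_0 = 1, the sequence is periodic with period 9.
So x_{250} = x_{0 + ((250-0) mod 9)} = x_7 = 4.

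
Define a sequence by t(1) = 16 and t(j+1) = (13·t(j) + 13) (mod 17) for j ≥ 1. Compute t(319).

13

t(1) = 16; t(2) = 0; t(3) = 13; t(4) = 12; t(5) = 16.
Since t(5) = t(1) = 16, the sequence is periodic with period 4.
(319 - 1) mod 4 = 2, so t(319) = t(3) = 13.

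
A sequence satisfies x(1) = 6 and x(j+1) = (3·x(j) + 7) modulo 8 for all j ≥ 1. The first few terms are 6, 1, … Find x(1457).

6

x(1) = 6; x(2) = 1; x(3) = 2; x(4) = 5; x(5) = 6.
Since x(5) = x(1) = 6, the sequence is periodic with period 4.
So x(1457) = x(1 + ((1457-1) mod 4)) = x(1) = 6.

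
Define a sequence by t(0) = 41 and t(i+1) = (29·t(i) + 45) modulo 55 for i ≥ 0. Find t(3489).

We have t(0) = 41,  t(1) = 24,  t(2) = 26,  t(3) = 29,  t(4) = 6,  t(5) = 54,  t(6) = 16,  t(7) = 14,  t(8) = 11,  t(9) = 34,  t(10) = 41.
The sequence repeats with period 10.
(3489 - 0) mod 10 = 9, so t(3489) = t(9) = 34.

34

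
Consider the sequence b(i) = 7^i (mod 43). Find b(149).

37

Listing terms: b(0) = 1, b(1) = 7, b(2) = 6, b(3) = 42, b(4) = 36, b(5) = 37, b(6) = 1.
Since b(6) = b(0) = 1, the sequence is periodic with period 6.
So b(149) = b(0 + ((149-0) mod 6)) = b(5) = 37.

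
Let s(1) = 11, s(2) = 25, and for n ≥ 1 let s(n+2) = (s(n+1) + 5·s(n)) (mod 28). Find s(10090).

5

s(1) = 11, s(2) = 25, s(3) = 24, s(4) = 9, s(5) = 17, s(6) = 6, s(7) = 7, s(8) = 9, s(9) = 16, s(10) = 5, s(11) = 1, s(12) = 26, s(13) = 3, s(14) = 21, s(15) = 8, s(16) = 1, s(17) = 13, s(18) = 18, s(19) = 27, s(20) = 5, s(21) = 0, s(22) = 25, s(23) = 25, s(24) = 10, s(25) = 23, s(26) = 17, s(27) = 20, s(28) = 21, s(29) = 9, s(30) = 2, s(31) = 19, s(32) = 1, s(33) = 12, s(34) = 17, s(35) = 21, s(36) = 22, s(37) = 15, s(38) = 13, s(39) = 4, s(40) = 13, s(41) = 5, s(42) = 14, s(43) = 11, s(44) = 25.
The sequence repeats with period 42.
(10090 - 1) mod 42 = 9, so s(10090) = s(10) = 5.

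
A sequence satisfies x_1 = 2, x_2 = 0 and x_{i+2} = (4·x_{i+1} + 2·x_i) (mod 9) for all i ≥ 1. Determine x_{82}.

7

Computing terms: x_1 = 2, x_2 = 0, x_3 = 4, x_4 = 7, x_5 = 0, x_6 = 5, x_7 = 2, x_8 = 0.
The sequence repeats with period 6.
(82 - 1) mod 6 = 3, so x_{82} = x_4 = 7.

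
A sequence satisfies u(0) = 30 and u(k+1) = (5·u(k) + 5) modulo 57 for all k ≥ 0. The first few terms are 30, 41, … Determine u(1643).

14

We have u(0) = 30,  u(1) = 41,  u(2) = 39,  u(3) = 29,  u(4) = 36,  u(5) = 14,  u(6) = 18,  u(7) = 38,  u(8) = 24,  u(9) = 11,  u(10) = 3,  u(11) = 20,  u(12) = 48,  u(13) = 17,  u(14) = 33,  u(15) = 56,  u(16) = 0,  u(17) = 5,  u(18) = 30.
Since u(18) = u(0) = 30, the sequence is periodic with period 18.
So u(1643) = u(0 + ((1643-0) mod 18)) = u(5) = 14.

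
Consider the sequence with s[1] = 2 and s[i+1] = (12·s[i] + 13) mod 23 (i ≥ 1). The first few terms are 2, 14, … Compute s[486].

14

Computing terms: s[1] = 2,  s[2] = 14,  s[3] = 20,  s[4] = 0,  s[5] = 13,  s[6] = 8,  s[7] = 17,  s[8] = 10,  s[9] = 18,  s[10] = 22,  s[11] = 1,  s[12] = 2.
Since s[12] = s[1] = 2, the sequence is periodic with period 11.
(486 - 1) mod 11 = 1, so s[486] = s[2] = 14.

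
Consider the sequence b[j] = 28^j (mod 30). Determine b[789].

28

b[1] = 28, b[2] = 4, b[3] = 22, b[4] = 16, b[5] = 28.
Since b[5] = b[1] = 28, the sequence is periodic with period 4.
So b[789] = b[1 + ((789-1) mod 4)] = b[1] = 28.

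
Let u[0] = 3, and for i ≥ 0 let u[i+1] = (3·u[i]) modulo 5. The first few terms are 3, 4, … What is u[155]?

Computing terms: u[0] = 3,  u[1] = 4,  u[2] = 2,  u[3] = 1,  u[4] = 3.
The sequence repeats with period 4.
So u[155] = u[0 + ((155-0) mod 4)] = u[3] = 1.

1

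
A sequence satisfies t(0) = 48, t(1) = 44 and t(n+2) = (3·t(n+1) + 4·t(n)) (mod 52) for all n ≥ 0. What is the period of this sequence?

6

t(0) = 48, t(1) = 44, t(2) = 12, t(3) = 4, t(4) = 8, t(5) = 40, t(6) = 48, t(7) = 44.
Since (t(6), t(7)) = (t(0), t(1)) = (48, 44) (two consecutive terms determine the rest), the sequence is periodic with period 6.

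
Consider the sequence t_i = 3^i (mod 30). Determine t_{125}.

3

Computing terms: t_0 = 1,  t_1 = 3,  t_2 = 9,  t_3 = 27,  t_4 = 21,  t_5 = 3.
Since t_5 = t_1 = 3, the sequence is eventually periodic: after a pre-period of length 1 it cycles with period 4.
For i ≥ 1, t_i depends only on (i - 1) mod 4. (125 - 1) mod 4 = 0, so t_{125} = t_1 = 3.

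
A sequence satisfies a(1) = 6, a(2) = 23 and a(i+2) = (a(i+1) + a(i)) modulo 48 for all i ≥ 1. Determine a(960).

17

Listing terms: a(1) = 6,  a(2) = 23,  a(3) = 29,  a(4) = 4,  a(5) = 33,  a(6) = 37,  a(7) = 22,  a(8) = 11,  a(9) = 33,  a(10) = 44,  a(11) = 29,  a(12) = 25,  a(13) = 6,  a(14) = 31,  a(15) = 37,  a(16) = 20,  a(17) = 9,  a(18) = 29,  a(19) = 38,  a(20) = 19,  a(21) = 9,  a(22) = 28,  a(23) = 37,  a(24) = 17,  a(25) = 6,  a(26) = 23.
Since (a(25), a(26)) = (a(1), a(2)) = (6, 23) (two consecutive terms determine the rest), the sequence is periodic with period 24.
(960 - 1) mod 24 = 23, so a(960) = a(24) = 17.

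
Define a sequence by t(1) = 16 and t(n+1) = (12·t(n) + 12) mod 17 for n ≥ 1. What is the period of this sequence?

Computing terms: t(1) = 16; t(2) = 0; t(3) = 12; t(4) = 3; t(5) = 14; t(6) = 10; t(7) = 13; t(8) = 15; t(9) = 5; t(10) = 4; t(11) = 9; t(12) = 1; t(13) = 7; t(14) = 11; t(15) = 8; t(16) = 6; t(17) = 16.
Since t(17) = t(1) = 16, the sequence is periodic with period 16.

16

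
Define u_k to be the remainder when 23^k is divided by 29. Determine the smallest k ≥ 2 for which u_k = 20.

Computing terms: u_1 = 23,  u_2 = 7,  u_3 = 16,  u_4 = 20,  u_5 = 25,  u_6 = 24,  u_7 = 1,  u_8 = 23.
Since u_8 = u_1 = 23, the sequence is periodic with period 7.
The value 20 first appears (with k ≥ 2) at u_4.

4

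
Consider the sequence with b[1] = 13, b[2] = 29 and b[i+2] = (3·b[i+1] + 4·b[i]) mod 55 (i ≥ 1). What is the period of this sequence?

10

We have b[1] = 13, b[2] = 29, b[3] = 29, b[4] = 38, b[5] = 10, b[6] = 17, b[7] = 36, b[8] = 11, b[9] = 12, b[10] = 25, b[11] = 13, b[12] = 29.
The sequence repeats with period 10.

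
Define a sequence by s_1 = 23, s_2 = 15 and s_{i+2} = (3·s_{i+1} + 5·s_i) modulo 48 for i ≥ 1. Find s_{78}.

42

Computing terms: s_1 = 23, s_2 = 15, s_3 = 16, s_4 = 27, s_5 = 17, s_6 = 42, s_7 = 19, s_8 = 27, s_9 = 32, s_{10} = 39, s_{11} = 37, s_{12} = 18, s_{13} = 47, s_{14} = 39, s_{15} = 16, s_{16} = 3, s_{17} = 41, s_{18} = 42, s_{19} = 43, s_{20} = 3, s_{21} = 32, s_{22} = 15, s_{23} = 13, s_{24} = 18, s_{25} = 23, s_{26} = 15.
Since (s_{25}, s_{26}) = (s_1, s_2) = (23, 15) (two consecutive terms determine the rest), the sequence is periodic with period 24.
(78 - 1) mod 24 = 5, so s_{78} = s_6 = 42.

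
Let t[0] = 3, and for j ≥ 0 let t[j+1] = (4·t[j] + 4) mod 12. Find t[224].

8

Listing terms: t[0] = 3,  t[1] = 4,  t[2] = 8,  t[3] = 0,  t[4] = 4.
Since t[4] = t[1] = 4, the sequence is eventually periodic: after a pre-period of length 1 it cycles with period 3.
For j ≥ 1, t[j] depends only on (j - 1) mod 3. (224 - 1) mod 3 = 1, so t[224] = t[2] = 8.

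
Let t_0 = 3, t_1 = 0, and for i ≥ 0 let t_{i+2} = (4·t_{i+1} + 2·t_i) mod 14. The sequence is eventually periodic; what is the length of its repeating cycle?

48

t_0 = 3; t_1 = 0; t_2 = 6; t_3 = 10; t_4 = 10; t_5 = 4; t_6 = 8; t_7 = 12; t_8 = 8; t_9 = 0; t_{10} = 2; t_{11} = 8; t_{12} = 8; t_{13} = 6; t_{14} = 12; t_{15} = 4; t_{16} = 12; t_{17} = 0; t_{18} = 10; t_{19} = 12; t_{20} = 12; t_{21} = 2; t_{22} = 4; t_{23} = 6; t_{24} = 4; t_{25} = 0; t_{26} = 8; t_{27} = 4; t_{28} = 4; t_{29} = 10; t_{30} = 6; t_{31} = 2; t_{32} = 6; t_{33} = 0; t_{34} = 12; t_{35} = 6; t_{36} = 6; t_{37} = 8; t_{38} = 2; t_{39} = 10; t_{40} = 2; t_{41} = 0; t_{42} = 4; t_{43} = 2; t_{44} = 2; t_{45} = 12; t_{46} = 10; t_{47} = 8; t_{48} = 10; t_{49} = 0; t_{50} = 6.
Since (t_{49}, t_{50}) = (t_1, t_2) = (0, 6) (two consecutive terms determine the rest), the sequence is eventually periodic: after a pre-period of length 1 it cycles with period 48.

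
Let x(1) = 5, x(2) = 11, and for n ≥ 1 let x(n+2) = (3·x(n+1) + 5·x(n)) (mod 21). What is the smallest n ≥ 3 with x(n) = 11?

5

We have x(1) = 5,  x(2) = 11,  x(3) = 16,  x(4) = 19,  x(5) = 11,  x(6) = 2,  x(7) = 19,  x(8) = 4,  x(9) = 2,  x(10) = 5,  x(11) = 4,  x(12) = 16,  x(13) = 5,  x(14) = 11.
Since (x(13), x(14)) = (x(1), x(2)) = (5, 11) (two consecutive terms determine the rest), the sequence is periodic with period 12.
The value 11 first appears (with n ≥ 3) at x(5).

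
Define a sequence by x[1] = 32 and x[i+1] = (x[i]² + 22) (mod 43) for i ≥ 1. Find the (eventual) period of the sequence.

x[1] = 32; x[2] = 14; x[3] = 3; x[4] = 31; x[5] = 37; x[6] = 15; x[7] = 32.
Since x[7] = x[1] = 32, the sequence is periodic with period 6.

6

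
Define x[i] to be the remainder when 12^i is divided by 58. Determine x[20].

30

We have x[1] = 12,  x[2] = 28,  x[3] = 46,  x[4] = 30,  x[5] = 12.
Since x[5] = x[1] = 12, the sequence is periodic with period 4.
(20 - 1) mod 4 = 3, so x[20] = x[4] = 30.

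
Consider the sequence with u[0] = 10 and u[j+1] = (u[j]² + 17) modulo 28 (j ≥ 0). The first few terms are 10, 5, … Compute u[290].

14

Listing terms: u[0] = 10,  u[1] = 5,  u[2] = 14,  u[3] = 17,  u[4] = 26,  u[5] = 21,  u[6] = 10.
Since u[6] = u[0] = 10, the sequence is periodic with period 6.
(290 - 0) mod 6 = 2, so u[290] = u[2] = 14.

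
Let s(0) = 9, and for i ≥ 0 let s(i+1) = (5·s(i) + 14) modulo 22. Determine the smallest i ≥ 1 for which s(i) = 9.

5

We have s(0) = 9, s(1) = 15, s(2) = 1, s(3) = 19, s(4) = 21, s(5) = 9.
The sequence repeats with period 5.
The value 9 next appears (with i ≥ 1) at s(5).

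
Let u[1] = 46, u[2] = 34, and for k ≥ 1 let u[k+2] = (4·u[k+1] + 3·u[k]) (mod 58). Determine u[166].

48

u[1] = 46, u[2] = 34, u[3] = 42, u[4] = 38, u[5] = 46, u[6] = 8, u[7] = 54, u[8] = 8, u[9] = 20, u[10] = 46, u[11] = 12, u[12] = 12, u[13] = 26, u[14] = 24, u[15] = 0, u[16] = 14, u[17] = 56, u[18] = 34, u[19] = 14, u[20] = 42, u[21] = 36, u[22] = 38, u[23] = 28, u[24] = 52, u[25] = 2, u[26] = 48, u[27] = 24, u[28] = 8, u[29] = 46, u[30] = 34.
The sequence repeats with period 28.
(166 - 1) mod 28 = 25, so u[166] = u[26] = 48.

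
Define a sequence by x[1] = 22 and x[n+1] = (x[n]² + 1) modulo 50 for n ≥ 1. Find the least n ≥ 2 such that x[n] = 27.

x[1] = 22; x[2] = 35; x[3] = 26; x[4] = 27; x[5] = 30; x[6] = 1; x[7] = 2; x[8] = 5; x[9] = 26.
Since x[9] = x[3] = 26, the sequence is eventually periodic: after a pre-period of length 2 it cycles with period 6.
The value 27 first appears (with n ≥ 2) at x[4].

4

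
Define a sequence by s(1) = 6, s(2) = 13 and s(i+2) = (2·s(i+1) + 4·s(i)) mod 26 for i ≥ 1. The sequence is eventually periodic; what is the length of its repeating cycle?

Computing terms: s(1) = 6; s(2) = 13; s(3) = 24; s(4) = 22; s(5) = 10; s(6) = 4; s(7) = 22; s(8) = 8; s(9) = 0; s(10) = 6; s(11) = 12; s(12) = 22; s(13) = 14; s(14) = 12; s(15) = 2; s(16) = 0; s(17) = 8; s(18) = 16; s(19) = 12; s(20) = 10; s(21) = 16; s(22) = 20; s(23) = 0; s(24) = 2; s(25) = 4; s(26) = 16; s(27) = 22; s(28) = 4; s(29) = 18; s(30) = 0; s(31) = 20; s(32) = 14; s(33) = 4; s(34) = 12; s(35) = 14; s(36) = 24; s(37) = 0; s(38) = 18; s(39) = 10; s(40) = 14; s(41) = 16; s(42) = 10; s(43) = 6; s(44) = 0; s(45) = 24; s(46) = 22.
Since (s(45), s(46)) = (s(3), s(4)) = (24, 22) (two consecutive terms determine the rest), the sequence is eventually periodic: after a pre-period of length 2 it cycles with period 42.

42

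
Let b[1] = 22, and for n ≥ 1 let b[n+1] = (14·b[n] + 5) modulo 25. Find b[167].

Listing terms: b[1] = 22; b[2] = 13; b[3] = 12; b[4] = 23; b[5] = 2; b[6] = 8; b[7] = 17; b[8] = 18; b[9] = 7; b[10] = 3; b[11] = 22.
The sequence repeats with period 10.
So b[167] = b[1 + ((167-1) mod 10)] = b[7] = 17.

17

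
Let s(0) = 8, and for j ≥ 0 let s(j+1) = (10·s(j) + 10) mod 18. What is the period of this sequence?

9

Listing terms: s(0) = 8,  s(1) = 0,  s(2) = 10,  s(3) = 2,  s(4) = 12,  s(5) = 4,  s(6) = 14,  s(7) = 6,  s(8) = 16,  s(9) = 8.
Since s(9) = s(0) = 8, the sequence is periodic with period 9.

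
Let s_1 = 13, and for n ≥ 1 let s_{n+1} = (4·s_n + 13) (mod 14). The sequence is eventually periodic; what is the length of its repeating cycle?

We have s_1 = 13, s_2 = 9, s_3 = 7, s_4 = 13.
Since s_4 = s_1 = 13, the sequence is periodic with period 3.

3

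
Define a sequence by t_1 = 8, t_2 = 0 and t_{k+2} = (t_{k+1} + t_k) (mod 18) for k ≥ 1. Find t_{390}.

6

We have t_1 = 8; t_2 = 0; t_3 = 8; t_4 = 8; t_5 = 16; t_6 = 6; t_7 = 4; t_8 = 10; t_9 = 14; t_{10} = 6; t_{11} = 2; t_{12} = 8; t_{13} = 10; t_{14} = 0; t_{15} = 10; t_{16} = 10; t_{17} = 2; t_{18} = 12; t_{19} = 14; t_{20} = 8; t_{21} = 4; t_{22} = 12; t_{23} = 16; t_{24} = 10; t_{25} = 8; t_{26} = 0.
Since (t_{25}, t_{26}) = (t_1, t_2) = (8, 0) (two consecutive terms determine the rest), the sequence is periodic with period 24.
(390 - 1) mod 24 = 5, so t_{390} = t_6 = 6.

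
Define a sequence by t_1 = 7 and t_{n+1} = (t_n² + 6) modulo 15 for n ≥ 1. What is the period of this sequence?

3

t_1 = 7; t_2 = 10; t_3 = 1; t_4 = 7.
The sequence repeats with period 3.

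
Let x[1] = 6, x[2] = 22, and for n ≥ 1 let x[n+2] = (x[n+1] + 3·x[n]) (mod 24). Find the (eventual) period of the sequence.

6

x[1] = 6, x[2] = 22, x[3] = 16, x[4] = 10, x[5] = 10, x[6] = 16, x[7] = 22, x[8] = 22, x[9] = 16.
Since (x[8], x[9]) = (x[2], x[3]) = (22, 16) (two consecutive terms determine the rest), the sequence is eventually periodic: after a pre-period of length 1 it cycles with period 6.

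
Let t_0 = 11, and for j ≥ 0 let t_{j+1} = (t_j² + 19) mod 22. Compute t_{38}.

17

We have t_0 = 11; t_1 = 8; t_2 = 17; t_3 = 0; t_4 = 19; t_5 = 6; t_6 = 11.
The sequence repeats with period 6.
(38 - 0) mod 6 = 2, so t_{38} = t_2 = 17.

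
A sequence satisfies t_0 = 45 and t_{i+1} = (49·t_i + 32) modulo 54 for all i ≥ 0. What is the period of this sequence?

t_0 = 45; t_1 = 23; t_2 = 25; t_3 = 15; t_4 = 11; t_5 = 31; t_6 = 39; t_7 = 53; t_8 = 37; t_9 = 9; t_{10} = 41; t_{11} = 43; t_{12} = 33; t_{13} = 29; t_{14} = 49; t_{15} = 3; t_{16} = 17; t_{17} = 1; t_{18} = 27; t_{19} = 5; t_{20} = 7; t_{21} = 51; t_{22} = 47; t_{23} = 13; t_{24} = 21; t_{25} = 35; t_{26} = 19; t_{27} = 45.
Since t_{27} = t_0 = 45, the sequence is periodic with period 27.

27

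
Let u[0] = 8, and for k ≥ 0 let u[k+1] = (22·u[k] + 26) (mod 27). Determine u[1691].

18

We have u[0] = 8, u[1] = 13, u[2] = 15, u[3] = 5, u[4] = 1, u[5] = 21, u[6] = 2, u[7] = 16, u[8] = 0, u[9] = 26, u[10] = 4, u[11] = 6, u[12] = 23, u[13] = 19, u[14] = 12, u[15] = 20, u[16] = 7, u[17] = 18, u[18] = 17, u[19] = 22, u[20] = 24, u[21] = 14, u[22] = 10, u[23] = 3, u[24] = 11, u[25] = 25, u[26] = 9, u[27] = 8.
Since u[27] = u[0] = 8, the sequence is periodic with period 27.
(1691 - 0) mod 27 = 17, so u[1691] = u[17] = 18.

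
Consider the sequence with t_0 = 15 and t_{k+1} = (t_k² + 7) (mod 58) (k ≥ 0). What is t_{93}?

Listing terms: t_0 = 15, t_1 = 0, t_2 = 7, t_3 = 56, t_4 = 11, t_5 = 12, t_6 = 35, t_7 = 14, t_8 = 29, t_9 = 36, t_{10} = 27, t_{11} = 40, t_{12} = 41, t_{13} = 6, t_{14} = 43, t_{15} = 0.
Since t_{15} = t_1 = 0, the sequence is eventually periodic: after a pre-period of length 1 it cycles with period 14.
For k ≥ 1, t_k depends only on (k - 1) mod 14. (93 - 1) mod 14 = 8, so t_{93} = t_9 = 36.

36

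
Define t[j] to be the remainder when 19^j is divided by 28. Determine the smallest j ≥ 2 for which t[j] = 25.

2

We have t[1] = 19,  t[2] = 25,  t[3] = 27,  t[4] = 9,  t[5] = 3,  t[6] = 1,  t[7] = 19.
The sequence repeats with period 6.
The value 25 first appears (with j ≥ 2) at t[2].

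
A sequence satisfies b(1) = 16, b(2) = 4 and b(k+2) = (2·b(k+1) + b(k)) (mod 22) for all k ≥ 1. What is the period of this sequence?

24

Computing terms: b(1) = 16; b(2) = 4; b(3) = 2; b(4) = 8; b(5) = 18; b(6) = 0; b(7) = 18; b(8) = 14; b(9) = 2; b(10) = 18; b(11) = 16; b(12) = 6; b(13) = 6; b(14) = 18; b(15) = 20; b(16) = 14; b(17) = 4; b(18) = 0; b(19) = 4; b(20) = 8; b(21) = 20; b(22) = 4; b(23) = 6; b(24) = 16; b(25) = 16; b(26) = 4.
The sequence repeats with period 24.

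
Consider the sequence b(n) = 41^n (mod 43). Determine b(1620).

Listing terms: b(0) = 1; b(1) = 41; b(2) = 4; b(3) = 35; b(4) = 16; b(5) = 11; b(6) = 21; b(7) = 1.
Since b(7) = b(0) = 1, the sequence is periodic with period 7.
(1620 - 0) mod 7 = 3, so b(1620) = b(3) = 35.

35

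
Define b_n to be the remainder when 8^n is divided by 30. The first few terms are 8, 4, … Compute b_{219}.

Computing terms: b_1 = 8, b_2 = 4, b_3 = 2, b_4 = 16, b_5 = 8.
The sequence repeats with period 4.
So b_{219} = b_{1 + ((219-1) mod 4)} = b_3 = 2.

2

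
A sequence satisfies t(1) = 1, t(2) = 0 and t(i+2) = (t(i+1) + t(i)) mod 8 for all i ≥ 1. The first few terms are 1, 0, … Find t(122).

t(1) = 1, t(2) = 0, t(3) = 1, t(4) = 1, t(5) = 2, t(6) = 3, t(7) = 5, t(8) = 0, t(9) = 5, t(10) = 5, t(11) = 2, t(12) = 7, t(13) = 1, t(14) = 0.
Since (t(13), t(14)) = (t(1), t(2)) = (1, 0) (two consecutive terms determine the rest), the sequence is periodic with period 12.
(122 - 1) mod 12 = 1, so t(122) = t(2) = 0.

0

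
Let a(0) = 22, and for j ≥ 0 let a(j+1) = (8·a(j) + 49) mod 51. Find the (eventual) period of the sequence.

a(0) = 22, a(1) = 21, a(2) = 13, a(3) = 0, a(4) = 49, a(5) = 33, a(6) = 7, a(7) = 3, a(8) = 22.
Since a(8) = a(0) = 22, the sequence is periodic with period 8.

8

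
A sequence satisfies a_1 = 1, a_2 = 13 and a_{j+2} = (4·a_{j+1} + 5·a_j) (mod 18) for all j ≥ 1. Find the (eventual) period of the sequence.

18

We have a_1 = 1, a_2 = 13, a_3 = 3, a_4 = 5, a_5 = 17, a_6 = 3, a_7 = 7, a_8 = 7, a_9 = 9, a_{10} = 17, a_{11} = 5, a_{12} = 15, a_{13} = 13, a_{14} = 1, a_{15} = 15, a_{16} = 11, a_{17} = 11, a_{18} = 9, a_{19} = 1, a_{20} = 13.
Since (a_{19}, a_{20}) = (a_1, a_2) = (1, 13) (two consecutive terms determine the rest), the sequence is periodic with period 18.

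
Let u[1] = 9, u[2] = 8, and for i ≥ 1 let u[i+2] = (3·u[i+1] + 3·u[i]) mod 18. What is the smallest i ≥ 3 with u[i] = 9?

6

u[1] = 9, u[2] = 8, u[3] = 15, u[4] = 15, u[5] = 0, u[6] = 9, u[7] = 9, u[8] = 0, u[9] = 9.
Since (u[8], u[9]) = (u[5], u[6]) = (0, 9) (two consecutive terms determine the rest), the sequence is eventually periodic: after a pre-period of length 4 it cycles with period 3.
The value 9 first appears (with i ≥ 3) at u[6].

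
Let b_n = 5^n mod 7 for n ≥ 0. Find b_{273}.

6

b_0 = 1,  b_1 = 5,  b_2 = 4,  b_3 = 6,  b_4 = 2,  b_5 = 3,  b_6 = 1.
Since b_6 = b_0 = 1, the sequence is periodic with period 6.
(273 - 0) mod 6 = 3, so b_{273} = b_3 = 6.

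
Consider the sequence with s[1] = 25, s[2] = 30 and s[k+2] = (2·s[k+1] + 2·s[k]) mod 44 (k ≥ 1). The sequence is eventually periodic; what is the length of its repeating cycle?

10

We have s[1] = 25, s[2] = 30, s[3] = 22, s[4] = 16, s[5] = 32, s[6] = 8, s[7] = 36, s[8] = 0, s[9] = 28, s[10] = 12, s[11] = 36, s[12] = 8, s[13] = 0, s[14] = 16, s[15] = 32.
Since (s[14], s[15]) = (s[4], s[5]) = (16, 32) (two consecutive terms determine the rest), the sequence is eventually periodic: after a pre-period of length 3 it cycles with period 10.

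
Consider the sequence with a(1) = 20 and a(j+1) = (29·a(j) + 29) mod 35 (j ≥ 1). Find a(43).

20

We have a(1) = 20,  a(2) = 14,  a(3) = 15,  a(4) = 9,  a(5) = 10,  a(6) = 4,  a(7) = 5,  a(8) = 34,  a(9) = 0,  a(10) = 29,  a(11) = 30,  a(12) = 24,  a(13) = 25,  a(14) = 19,  a(15) = 20.
The sequence repeats with period 14.
So a(43) = a(1 + ((43-1) mod 14)) = a(1) = 20.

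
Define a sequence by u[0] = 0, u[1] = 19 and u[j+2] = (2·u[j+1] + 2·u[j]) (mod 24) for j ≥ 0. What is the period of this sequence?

3

u[0] = 0,  u[1] = 19,  u[2] = 14,  u[3] = 18,  u[4] = 16,  u[5] = 20,  u[6] = 0,  u[7] = 16,  u[8] = 8,  u[9] = 0,  u[10] = 16.
Since (u[9], u[10]) = (u[6], u[7]) = (0, 16) (two consecutive terms determine the rest), the sequence is eventually periodic: after a pre-period of length 6 it cycles with period 3.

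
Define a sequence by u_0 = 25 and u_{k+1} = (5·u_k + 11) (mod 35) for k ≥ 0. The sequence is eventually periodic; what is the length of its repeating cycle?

6

We have u_0 = 25,  u_1 = 31,  u_2 = 26,  u_3 = 1,  u_4 = 16,  u_5 = 21,  u_6 = 11,  u_7 = 31.
Since u_7 = u_1 = 31, the sequence is eventually periodic: after a pre-period of length 1 it cycles with period 6.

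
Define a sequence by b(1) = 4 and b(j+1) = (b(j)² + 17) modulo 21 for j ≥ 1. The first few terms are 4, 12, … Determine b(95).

Computing terms: b(1) = 4,  b(2) = 12,  b(3) = 14,  b(4) = 3,  b(5) = 5,  b(6) = 0,  b(7) = 17,  b(8) = 12.
Since b(8) = b(2) = 12, the sequence is eventually periodic: after a pre-period of length 1 it cycles with period 6.
For j ≥ 2, b(j) depends only on (j - 2) mod 6. (95 - 2) mod 6 = 3, so b(95) = b(5) = 5.

5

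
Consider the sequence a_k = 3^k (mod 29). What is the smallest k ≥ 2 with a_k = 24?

We have a_1 = 3; a_2 = 9; a_3 = 27; a_4 = 23; a_5 = 11; a_6 = 4; a_7 = 12; a_8 = 7; a_9 = 21; a_{10} = 5; a_{11} = 15; a_{12} = 16; a_{13} = 19; a_{14} = 28; a_{15} = 26; a_{16} = 20; a_{17} = 2; a_{18} = 6; a_{19} = 18; a_{20} = 25; a_{21} = 17; a_{22} = 22; a_{23} = 8; a_{24} = 24; a_{25} = 14; a_{26} = 13; a_{27} = 10; a_{28} = 1; a_{29} = 3.
The sequence repeats with period 28.
The value 24 first appears (with k ≥ 2) at a_{24}.

24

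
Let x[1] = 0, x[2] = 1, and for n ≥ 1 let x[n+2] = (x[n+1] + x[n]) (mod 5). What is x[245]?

3

Computing terms: x[1] = 0,  x[2] = 1,  x[3] = 1,  x[4] = 2,  x[5] = 3,  x[6] = 0,  x[7] = 3,  x[8] = 3,  x[9] = 1,  x[10] = 4,  x[11] = 0,  x[12] = 4,  x[13] = 4,  x[14] = 3,  x[15] = 2,  x[16] = 0,  x[17] = 2,  x[18] = 2,  x[19] = 4,  x[20] = 1,  x[21] = 0,  x[22] = 1.
Since (x[21], x[22]) = (x[1], x[2]) = (0, 1) (two consecutive terms determine the rest), the sequence is periodic with period 20.
So x[245] = x[1 + ((245-1) mod 20)] = x[5] = 3.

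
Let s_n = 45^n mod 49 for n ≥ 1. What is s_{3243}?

6

We have s_1 = 45,  s_2 = 16,  s_3 = 34,  s_4 = 11,  s_5 = 5,  s_6 = 29,  s_7 = 31,  s_8 = 23,  s_9 = 6,  s_{10} = 25,  s_{11} = 47,  s_{12} = 8,  s_{13} = 17,  s_{14} = 30,  s_{15} = 27,  s_{16} = 39,  s_{17} = 40,  s_{18} = 36,  s_{19} = 3,  s_{20} = 37,  s_{21} = 48,  s_{22} = 4,  s_{23} = 33,  s_{24} = 15,  s_{25} = 38,  s_{26} = 44,  s_{27} = 20,  s_{28} = 18,  s_{29} = 26,  s_{30} = 43,  s_{31} = 24,  s_{32} = 2,  s_{33} = 41,  s_{34} = 32,  s_{35} = 19,  s_{36} = 22,  s_{37} = 10,  s_{38} = 9,  s_{39} = 13,  s_{40} = 46,  s_{41} = 12,  s_{42} = 1,  s_{43} = 45.
The sequence repeats with period 42.
(3243 - 1) mod 42 = 8, so s_{3243} = s_9 = 6.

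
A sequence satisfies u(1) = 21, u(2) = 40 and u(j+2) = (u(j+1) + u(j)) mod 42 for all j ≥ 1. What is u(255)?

Listing terms: u(1) = 21; u(2) = 40; u(3) = 19; u(4) = 17; u(5) = 36; u(6) = 11; u(7) = 5; u(8) = 16; u(9) = 21; u(10) = 37; u(11) = 16; u(12) = 11; u(13) = 27; u(14) = 38; u(15) = 23; u(16) = 19; u(17) = 0; u(18) = 19; u(19) = 19; u(20) = 38; u(21) = 15; u(22) = 11; u(23) = 26; u(24) = 37; u(25) = 21; u(26) = 16; u(27) = 37; u(28) = 11; u(29) = 6; u(30) = 17; u(31) = 23; u(32) = 40; u(33) = 21; u(34) = 19; u(35) = 40; u(36) = 17; u(37) = 15; u(38) = 32; u(39) = 5; u(40) = 37; u(41) = 0; u(42) = 37; u(43) = 37; u(44) = 32; u(45) = 27; u(46) = 17; u(47) = 2; u(48) = 19; u(49) = 21; u(50) = 40.
Since (u(49), u(50)) = (u(1), u(2)) = (21, 40) (two consecutive terms determine the rest), the sequence is periodic with period 48.
(255 - 1) mod 48 = 14, so u(255) = u(15) = 23.

23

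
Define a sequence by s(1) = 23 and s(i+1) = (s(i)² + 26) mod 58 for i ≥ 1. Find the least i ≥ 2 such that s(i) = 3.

Computing terms: s(1) = 23, s(2) = 33, s(3) = 13, s(4) = 21, s(5) = 3, s(6) = 35, s(7) = 33.
Since s(7) = s(2) = 33, the sequence is eventually periodic: after a pre-period of length 1 it cycles with period 5.
The value 3 first appears (with i ≥ 2) at s(5).

5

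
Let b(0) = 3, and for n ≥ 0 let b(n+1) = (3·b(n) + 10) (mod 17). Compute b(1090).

Computing terms: b(0) = 3,  b(1) = 2,  b(2) = 16,  b(3) = 7,  b(4) = 14,  b(5) = 1,  b(6) = 13,  b(7) = 15,  b(8) = 4,  b(9) = 5,  b(10) = 8,  b(11) = 0,  b(12) = 10,  b(13) = 6,  b(14) = 11,  b(15) = 9,  b(16) = 3.
Since b(16) = b(0) = 3, the sequence is periodic with period 16.
So b(1090) = b(0 + ((1090-0) mod 16)) = b(2) = 16.

16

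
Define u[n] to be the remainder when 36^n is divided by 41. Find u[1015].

Computing terms: u[1] = 36, u[2] = 25, u[3] = 39, u[4] = 10, u[5] = 32, u[6] = 4, u[7] = 21, u[8] = 18, u[9] = 33, u[10] = 40, u[11] = 5, u[12] = 16, u[13] = 2, u[14] = 31, u[15] = 9, u[16] = 37, u[17] = 20, u[18] = 23, u[19] = 8, u[20] = 1, u[21] = 36.
Since u[21] = u[1] = 36, the sequence is periodic with period 20.
So u[1015] = u[1 + ((1015-1) mod 20)] = u[15] = 9.

9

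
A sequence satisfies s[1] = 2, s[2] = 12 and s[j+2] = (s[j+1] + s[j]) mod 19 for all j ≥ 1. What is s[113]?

2

Computing terms: s[1] = 2, s[2] = 12, s[3] = 14, s[4] = 7, s[5] = 2, s[6] = 9, s[7] = 11, s[8] = 1, s[9] = 12, s[10] = 13, s[11] = 6, s[12] = 0, s[13] = 6, s[14] = 6, s[15] = 12, s[16] = 18, s[17] = 11, s[18] = 10, s[19] = 2, s[20] = 12.
The sequence repeats with period 18.
(113 - 1) mod 18 = 4, so s[113] = s[5] = 2.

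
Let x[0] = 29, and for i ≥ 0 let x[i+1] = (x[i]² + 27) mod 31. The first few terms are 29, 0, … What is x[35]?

x[0] = 29; x[1] = 0; x[2] = 27; x[3] = 12; x[4] = 16; x[5] = 4; x[6] = 12.
Since x[6] = x[3] = 12, the sequence is eventually periodic: after a pre-period of length 3 it cycles with period 3.
For i ≥ 3, x[i] depends only on (i - 3) mod 3. (35 - 3) mod 3 = 2, so x[35] = x[5] = 4.

4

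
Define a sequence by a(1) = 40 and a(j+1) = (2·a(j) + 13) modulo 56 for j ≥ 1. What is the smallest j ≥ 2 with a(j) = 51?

Computing terms: a(1) = 40, a(2) = 37, a(3) = 31, a(4) = 19, a(5) = 51, a(6) = 3, a(7) = 19.
Since a(7) = a(4) = 19, the sequence is eventually periodic: after a pre-period of length 3 it cycles with period 3.
The value 51 first appears (with j ≥ 2) at a(5).

5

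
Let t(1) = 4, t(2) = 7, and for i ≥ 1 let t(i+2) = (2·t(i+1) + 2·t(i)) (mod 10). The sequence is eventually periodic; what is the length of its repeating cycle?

We have t(1) = 4,  t(2) = 7,  t(3) = 2,  t(4) = 8,  t(5) = 0,  t(6) = 6,  t(7) = 2,  t(8) = 6,  t(9) = 6,  t(10) = 4,  t(11) = 0,  t(12) = 8,  t(13) = 6,  t(14) = 8,  t(15) = 8,  t(16) = 2,  t(17) = 0,  t(18) = 4,  t(19) = 8,  t(20) = 4,  t(21) = 4,  t(22) = 6,  t(23) = 0,  t(24) = 2,  t(25) = 4,  t(26) = 2,  t(27) = 2,  t(28) = 8.
Since (t(27), t(28)) = (t(3), t(4)) = (2, 8) (two consecutive terms determine the rest), the sequence is eventually periodic: after a pre-period of length 2 it cycles with period 24.

24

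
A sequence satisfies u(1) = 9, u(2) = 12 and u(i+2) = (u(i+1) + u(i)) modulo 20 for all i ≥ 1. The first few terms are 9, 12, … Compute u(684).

u(1) = 9, u(2) = 12, u(3) = 1, u(4) = 13, u(5) = 14, u(6) = 7, u(7) = 1, u(8) = 8, u(9) = 9, u(10) = 17, u(11) = 6, u(12) = 3, u(13) = 9, u(14) = 12.
Since (u(13), u(14)) = (u(1), u(2)) = (9, 12) (two consecutive terms determine the rest), the sequence is periodic with period 12.
(684 - 1) mod 12 = 11, so u(684) = u(12) = 3.

3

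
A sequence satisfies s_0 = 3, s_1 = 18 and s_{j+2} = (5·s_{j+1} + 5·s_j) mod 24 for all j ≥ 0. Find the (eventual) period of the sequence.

We have s_0 = 3,  s_1 = 18,  s_2 = 9,  s_3 = 15,  s_4 = 0,  s_5 = 3,  s_6 = 15,  s_7 = 18,  s_8 = 21,  s_9 = 3,  s_{10} = 0,  s_{11} = 15,  s_{12} = 3,  s_{13} = 18.
The sequence repeats with period 12.

12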